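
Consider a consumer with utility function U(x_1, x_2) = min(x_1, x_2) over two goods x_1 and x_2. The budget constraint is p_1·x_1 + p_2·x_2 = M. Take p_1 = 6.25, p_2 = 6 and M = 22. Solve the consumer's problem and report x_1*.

Demand: x_1*(p_1,p_2,M) = M/(p_1 + p_2), x_2* = M/(p_1 + p_2).
Here 6.25 + 6 = 12.25, giving x_1* = 1.7959.

x_1* = 1.7959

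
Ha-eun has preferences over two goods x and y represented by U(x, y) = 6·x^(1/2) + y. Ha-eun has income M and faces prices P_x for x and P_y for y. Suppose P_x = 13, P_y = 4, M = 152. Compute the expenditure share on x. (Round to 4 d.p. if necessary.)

share on x = 0.0729

MU_x = 3/√x, MU_y = 1. Tangency: 3/√x = P_x/P_y.
Solve: √x = 3·P_y/P_x, so x*(P_x,P_y) = (3·P_y/P_x)², and y* = (M − P_x·x*)/P_y.
Plugging in: x* = (3·4/13)² = 0.8521, y* = 35.2308.
Expenditure on x: 13·0.8521 = 11.0769; share = 0.0729.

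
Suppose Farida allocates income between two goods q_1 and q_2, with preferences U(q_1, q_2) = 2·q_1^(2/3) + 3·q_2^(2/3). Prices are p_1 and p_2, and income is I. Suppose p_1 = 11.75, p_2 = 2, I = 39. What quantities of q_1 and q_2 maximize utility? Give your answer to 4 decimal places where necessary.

q_1* = 0.0283, q_2* = 19.334

MRS = MU_q_1/MU_q_2 = (2/3)·(q_2/q_1)^(1/3). Set equal to p_1/p_2.
Solve for the ratio: q_2/q_1 = [(3/2)·p_1/p_2]^(3).
Substitute q_2 = (q_2/q_1)·q_1 into the budget: q_1* = I/(p_1 + p_2·(q_2/q_1)).
Numerically q_2/q_1 = 684.380127, so q_1* = 39/(11.75 + 2·684.380127) = 0.0283 and q_2* = 684.380127·0.0283 = 19.334.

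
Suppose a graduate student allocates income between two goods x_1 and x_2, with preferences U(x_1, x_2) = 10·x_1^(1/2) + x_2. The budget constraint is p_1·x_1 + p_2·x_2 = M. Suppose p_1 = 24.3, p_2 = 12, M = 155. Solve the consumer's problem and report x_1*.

x_1* = 6.0966

Thus x_1* = (5·p_2/p_1)² — independent of M — with the rest of income spent on x_2.
Plugging in: x_1* = (5·12/24.3)² = 6.0966.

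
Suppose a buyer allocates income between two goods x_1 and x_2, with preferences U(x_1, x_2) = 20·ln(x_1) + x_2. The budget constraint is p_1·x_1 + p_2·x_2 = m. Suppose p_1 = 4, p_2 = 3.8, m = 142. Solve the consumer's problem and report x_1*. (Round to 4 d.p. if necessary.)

MU_x_1 = 20/x_1, MU_x_2 = 1. Tangency: 20/x_1 = p_1/p_2.
So x_1*(p_1,p_2) = 20·p_2/p_1, independent of income; and x_2* = (m − 20·p_2)/p_2.
At the given prices: x_1* = 20·3.8/4 = 19.

x_1* = 19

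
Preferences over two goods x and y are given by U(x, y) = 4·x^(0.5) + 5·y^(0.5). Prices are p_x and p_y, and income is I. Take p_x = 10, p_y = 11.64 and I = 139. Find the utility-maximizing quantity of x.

x* = 5.9342

MU_x ∝ 4·x^(-0.5), MU_y ∝ 5·y^(-0.5), so MRS = (4/5)·(y/x)^(0.5) = p_x/p_y.
Solve for the ratio: y/x = [(5/4)·p_x/p_y]^(2).
Substitute y = (y/x)·x into the budget: x* = I/(p_x + p_y·(y/x)).
Numerically y/x = 1.153225, so x* = 139/(10 + 11.64·1.153225) = 5.9342.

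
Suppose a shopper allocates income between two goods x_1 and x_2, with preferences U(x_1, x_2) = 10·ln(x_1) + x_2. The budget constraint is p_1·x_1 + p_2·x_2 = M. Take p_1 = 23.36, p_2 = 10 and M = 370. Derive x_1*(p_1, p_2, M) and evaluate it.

x_1* = 4.2808

MU_x_1 = 10/x_1, MU_x_2 = 1. Tangency: 10/x_1 = p_1/p_2.
So x_1*(p_1,p_2) = 10·p_2/p_1, independent of income; and x_2* = (M − 10·p_2)/p_2.
At the given prices: x_1* = 10·10/23.36 = 4.2808.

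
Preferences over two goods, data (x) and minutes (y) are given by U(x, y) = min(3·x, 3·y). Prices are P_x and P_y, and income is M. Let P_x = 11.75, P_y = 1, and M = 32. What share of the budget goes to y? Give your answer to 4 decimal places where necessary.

Leontief preferences: the optimum is at the kink where x/3 = y/3, i.e. y = x.
Budget: P_x·x + P_y·x = M, so (3·P_x + 3·P_y)·x = 3·M.
Demand: x*(P_x,P_y,M) = 3·M/(3·P_x + 3·P_y), y* = 3·M/(3·P_x + 3·P_y).
Here 3·11.75 + 3·1 = 38.25, giving x* = 2.5098 and y* = 2.5098.
Expenditure on y: 1·2.5098 = 2.5098; share = 0.0784.

share on y = 0.0784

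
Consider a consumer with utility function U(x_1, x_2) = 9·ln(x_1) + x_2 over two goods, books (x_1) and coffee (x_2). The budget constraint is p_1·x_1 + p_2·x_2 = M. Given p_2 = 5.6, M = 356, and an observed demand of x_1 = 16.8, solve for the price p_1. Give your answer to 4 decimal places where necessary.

Set MRS = p_1/p_2: (9/x_1)/1 = p_1/p_2.
So x_1*(p_1,p_2) = 9·p_2/p_1, independent of income; and x_2* = (M − 9·p_2)/p_2.
Set x_1* = 16.8 in the demand function and solve for p_1: p_1 = 3.

p_1 = 3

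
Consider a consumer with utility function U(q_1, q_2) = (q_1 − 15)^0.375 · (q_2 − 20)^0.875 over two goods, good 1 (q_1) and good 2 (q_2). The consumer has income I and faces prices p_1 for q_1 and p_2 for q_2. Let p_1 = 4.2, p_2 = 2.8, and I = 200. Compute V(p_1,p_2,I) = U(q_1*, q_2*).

Let q_1' = q_1−15, q_2' = q_2−20. MRS = (3/7)·q_2'/q_1' = p_1/p_2.
After buying the subsistence bundle (15, 20), a share 0.3 of the remaining income goes to q_1: q_1* = 15 + 0.3·(I − 15p_1 − 20p_2)/p_1.
Discretionary income = 200 − 15·4.2 − 20·2.8 = 81; q_1* = 15 + 0.3·81/4.2 = 20.7857; q_2* = 20 + 0.7·81/2.8 = 40.25.
Utility at the optimum: U(20.7857, 40.25) = 26.8538.

V = 26.8538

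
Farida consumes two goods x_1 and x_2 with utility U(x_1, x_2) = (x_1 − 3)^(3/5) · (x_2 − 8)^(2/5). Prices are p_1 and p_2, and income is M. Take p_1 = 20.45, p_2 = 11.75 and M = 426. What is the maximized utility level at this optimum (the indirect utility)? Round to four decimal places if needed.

V = 8.4274

After buying the subsistence bundle (3, 8), a share 0.6 of the remaining income goes to x_1: x_1* = 3 + 0.6·(M − 3p_1 − 8p_2)/p_1.
Discretionary income = 426 − 3·20.45 − 8·11.75 = 270.65; x_1* = 3 + 0.6·270.65/20.45 = 10.9408; x_2* = 8 + 0.4·270.65/11.75 = 17.2136.
Utility at the optimum: U(10.9408, 17.2136) = 8.4274.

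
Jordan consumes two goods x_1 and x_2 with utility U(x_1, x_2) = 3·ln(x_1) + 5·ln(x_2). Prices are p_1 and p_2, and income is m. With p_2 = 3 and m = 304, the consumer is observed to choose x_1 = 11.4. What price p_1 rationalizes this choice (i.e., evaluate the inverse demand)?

MU_x_1/MU_x_2 = (3·x_2)/(5·x_1); tangency sets this equal to p_1/p_2.
Rearranging, p_2·x_2 = (5/3)·p_1·x_1. Substituting into the budget gives p_1·x_1·(1 + (5/3)) = m.
Demand: x_1*(p_1,p_2,m) = 0.375·m/p_1 and x_2* = 0.625·m/p_2.
Set x_1* = 11.4 in the demand function and solve for p_1: p_1 = 10.

p_1 = 10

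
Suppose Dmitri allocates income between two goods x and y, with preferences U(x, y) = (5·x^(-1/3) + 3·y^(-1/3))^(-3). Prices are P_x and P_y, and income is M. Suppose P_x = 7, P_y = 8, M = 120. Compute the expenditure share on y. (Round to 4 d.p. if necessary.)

From the CES first-order condition, (5/3)·(y/x)^(4/3) = P_x/P_y.
Solve for the ratio: y/x = [(3/5)·P_x/P_y]^(0.75).
With the ratio pinned down, the budget gives x* = M/(P_x + P_y·(y/x)) and y* = (y/x)·x*.
Numerically y/x = 0.616765, so x* = 120/(7 + 8·0.616765) = 10.0552 and y* = 0.616765·10.0552 = 6.2017.
Expenditure on y: 8·6.2017 = 49.6136; share = 0.4134.

share on y = 0.4134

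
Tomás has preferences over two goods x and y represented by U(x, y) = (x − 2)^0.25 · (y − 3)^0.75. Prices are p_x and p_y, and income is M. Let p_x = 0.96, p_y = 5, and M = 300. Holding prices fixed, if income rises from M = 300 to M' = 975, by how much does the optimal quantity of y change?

After buying the subsistence bundle (2, 3), a share 0.25 of the remaining income goes to x: x* = 2 + 0.25·(M − 2p_x − 3p_y)/p_x.
Discretionary income = 300 − 2·0.96 − 3·5 = 283.08; y* = 3 + 0.75·283.08/5 = 45.462.
At M' = 975: y* = 146.712. Change: 146.712 − 45.462 = 101.25.

Δy* = 101.25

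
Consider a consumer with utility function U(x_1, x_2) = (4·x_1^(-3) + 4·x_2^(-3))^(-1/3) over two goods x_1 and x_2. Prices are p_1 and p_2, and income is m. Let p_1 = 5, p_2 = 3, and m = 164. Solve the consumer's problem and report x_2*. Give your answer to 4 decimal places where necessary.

From the CES first-order condition, (x_2/x_1)^(4) = p_1/p_2.
Solve for the ratio: x_2/x_1 = [p_1/p_2]^(0.25).
With the ratio pinned down, the budget gives x_1* = m/(p_1 + p_2·(x_2/x_1)) and x_2* = (x_2/x_1)·x_1*.
Numerically x_2/x_1 = 1.136219, so x_1* = 164/(5 + 3·1.136219) = 19.5037 and x_2* = 1.136219·19.5037 = 22.1605.

x_2* = 22.1605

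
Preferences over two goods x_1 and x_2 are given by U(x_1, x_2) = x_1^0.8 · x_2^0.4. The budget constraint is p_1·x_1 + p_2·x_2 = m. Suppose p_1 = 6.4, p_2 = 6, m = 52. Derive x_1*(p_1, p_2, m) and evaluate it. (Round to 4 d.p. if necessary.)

The MRS is 2·x_2/x_1. Set MRS = p_1/p_2.
Rearranging, p_2·x_2 = (1/2)·p_1·x_1. Substituting into the budget gives p_1·x_1·(1 + (1/2)) = m.
Demand: x_1*(p_1,p_2,m) = 2/3·m/p_1 and x_2* = 1/3·m/p_2.
At p_1=6.4, p_2=6, m=52: x_1* = 2/3·52/6.4 = 5.4167.

x_1* = 5.4167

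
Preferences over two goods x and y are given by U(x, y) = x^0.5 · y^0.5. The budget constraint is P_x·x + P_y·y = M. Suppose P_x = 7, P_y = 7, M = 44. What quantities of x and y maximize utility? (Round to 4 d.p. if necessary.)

x* = 3.1429, y* = 3.1429

Tangency: MRS = y/x = P_x/P_y.
Rearranging, P_y·y = P_x·x. Substituting into the budget gives P_x·x·(1 + 1) = M.
Demand: x*(P_x,P_y,M) = 0.5·M/P_x and y* = 0.5·M/P_y.
At P_x=7, P_y=7, M=44: x* = 0.5·44/7 = 3.1429, y* = 3.1429.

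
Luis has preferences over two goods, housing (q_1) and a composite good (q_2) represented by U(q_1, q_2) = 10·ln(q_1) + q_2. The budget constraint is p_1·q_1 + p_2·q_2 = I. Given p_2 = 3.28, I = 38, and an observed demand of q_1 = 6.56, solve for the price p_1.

MU_q_1 = 10/q_1, MU_q_2 = 1. Tangency: 10/q_1 = p_1/p_2.
So q_1*(p_1,p_2) = 10·p_2/p_1, independent of income; and q_2* = (I − 10·p_2)/p_2.
Set q_1* = 6.56 in the demand function and solve for p_1: p_1 = 5.

p_1 = 5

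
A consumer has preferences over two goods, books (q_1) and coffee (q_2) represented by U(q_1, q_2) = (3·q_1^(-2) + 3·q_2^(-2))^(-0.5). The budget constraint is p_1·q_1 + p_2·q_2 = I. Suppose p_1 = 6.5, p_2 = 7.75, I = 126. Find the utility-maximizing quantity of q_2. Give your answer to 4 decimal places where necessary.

MRS = MU_q_1/MU_q_2 = (q_2/q_1)^(3). Set equal to p_1/p_2.
Hence q_2/q_1 = (p_1/p_2)^(1/(3)), i.e. raised to the 1/3 power.
With the ratio pinned down, the budget gives q_1* = I/(p_1 + p_2·(q_2/q_1)) and q_2* = (q_2/q_1)·q_1*.
Numerically q_2/q_1 = 0.943055, so q_1* = 126/(6.5 + 7.75·0.943055) = 9.1247 and q_2* = 0.943055·9.1247 = 8.6051.

q_2* = 8.6051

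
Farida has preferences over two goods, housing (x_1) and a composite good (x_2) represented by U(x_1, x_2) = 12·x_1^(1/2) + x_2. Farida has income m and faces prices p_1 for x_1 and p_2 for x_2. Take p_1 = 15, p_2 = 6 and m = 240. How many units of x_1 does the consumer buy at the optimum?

x_1* = 5.76

Utility is quasi-linear in x_2; the FOC for x_1 is 6/√x_1 = p_1/p_2.
Thus x_1* = (6·p_2/p_1)² — independent of m — with the rest of income spent on x_2.
Plugging in: x_1* = (6·6/15)² = 5.76.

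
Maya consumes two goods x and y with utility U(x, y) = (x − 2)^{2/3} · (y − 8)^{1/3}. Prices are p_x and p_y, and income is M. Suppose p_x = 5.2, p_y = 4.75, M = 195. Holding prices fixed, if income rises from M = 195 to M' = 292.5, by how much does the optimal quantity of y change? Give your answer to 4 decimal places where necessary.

Substituting into the budget: x* = 2 + 2/3·(M − 2·p_x − 8·p_y)/p_x, and y* = 8 + 1/3·(…)/p_y.
Discretionary income = 195 − 2·5.2 − 8·4.75 = 146.6; y* = 8 + 1/3·146.6/4.75 = 18.2877.
At M' = 292.5: y* = 25.1298. Change: 25.1298 − 18.2877 = 6.8421.

Δy* = 6.8421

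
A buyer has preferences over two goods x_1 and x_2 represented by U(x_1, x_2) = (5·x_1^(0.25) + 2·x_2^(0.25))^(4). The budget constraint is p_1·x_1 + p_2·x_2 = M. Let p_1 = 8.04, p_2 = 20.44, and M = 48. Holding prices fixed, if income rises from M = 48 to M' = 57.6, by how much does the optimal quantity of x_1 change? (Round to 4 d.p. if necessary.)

Δx_1* = 0.982

MRS = MU_x_1/MU_x_2 = (5/2)·(x_2/x_1)^(0.75). Set equal to p_1/p_2.
Solve for the ratio: x_2/x_1 = [(2/5)·p_1/p_2]^(4/3).
Substitute x_2 = (x_2/x_1)·x_1 into the budget: x_1* = M/(p_1 + p_2·(x_2/x_1)).
Numerically x_2/x_1 = 0.08494, so x_1* = 48/(8.04 + 20.44·0.08494) = 4.9099.
At M' = 57.6: x_1* = 5.8919. Change: 5.8919 − 4.9099 = 0.982.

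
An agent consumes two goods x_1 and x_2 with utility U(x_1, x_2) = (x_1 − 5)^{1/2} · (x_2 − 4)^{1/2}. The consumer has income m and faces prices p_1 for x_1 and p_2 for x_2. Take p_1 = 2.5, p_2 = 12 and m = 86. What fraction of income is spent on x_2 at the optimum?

This is Cobb-Douglas in (x_1−5, x_2−4): tangency gives 0.5·p_2·(x_2−4) = 0.5·p_1·(x_1−5).
Substituting into the budget: x_1* = 5 + 0.5·(m − 5·p_1 − 4·p_2)/p_1, and x_2* = 4 + 0.5·(…)/p_2.
Discretionary income = 86 − 5·2.5 − 4·12 = 25.5; x_1* = 5 + 0.5·25.5/2.5 = 10.1; x_2* = 4 + 0.5·25.5/12 = 5.0625.
Expenditure on x_2: 12·5.0625 = 60.75; share = 0.7064.

share on x_2 = 0.7064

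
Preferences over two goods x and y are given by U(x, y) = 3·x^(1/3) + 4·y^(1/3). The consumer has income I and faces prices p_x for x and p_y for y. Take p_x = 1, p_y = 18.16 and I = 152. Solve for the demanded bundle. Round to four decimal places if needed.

From the CES first-order condition, (3/4)·(y/x)^(2/3) = p_x/p_y.
Solve for the ratio: y/x = [(4/3)·p_x/p_y]^(1.5).
With the ratio pinned down, the budget gives x* = I/(p_x + p_y·(y/x)) and y* = (y/x)·x*.
Numerically y/x = 0.019895, so x* = 152/(1 + 18.16·0.019895) = 111.6592 and y* = 0.019895·111.6592 = 2.2214.

x* = 111.6592, y* = 2.2214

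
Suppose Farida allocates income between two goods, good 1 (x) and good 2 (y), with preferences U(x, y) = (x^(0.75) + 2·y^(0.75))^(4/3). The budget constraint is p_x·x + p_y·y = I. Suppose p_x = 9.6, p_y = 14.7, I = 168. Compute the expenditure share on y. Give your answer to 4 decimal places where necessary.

share on y = 0.8167

MU_x ∝ x^(-0.25), MU_y ∝ 2·y^(-0.25), so MRS = (1/2)·(y/x)^(0.25) = p_x/p_y.
Solve for the ratio: y/x = [2·p_x/p_y]^(4).
Substitute y = (y/x)·x into the budget: x* = I/(p_x + p_y·(y/x)).
Numerically y/x = 2.910285, so x* = 168/(9.6 + 14.7·2.910285) = 3.2073 and y* = 2.910285·3.2073 = 9.334.
Expenditure on y: 14.7·9.334 = 137.2103; share = 0.8167.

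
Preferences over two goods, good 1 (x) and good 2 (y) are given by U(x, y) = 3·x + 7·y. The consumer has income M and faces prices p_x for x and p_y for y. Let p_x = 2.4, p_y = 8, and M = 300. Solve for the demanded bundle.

Linear utility — the consumer picks whichever good has higher MU/price: 3/2.4 = 1.25 vs 7/8 = 0.875.
x gives more utility per dollar, so spend all income on x: x* = M/p_x, y* = 0.
Numerically: x* = 125, y* = 0.

x* = 125, y* = 0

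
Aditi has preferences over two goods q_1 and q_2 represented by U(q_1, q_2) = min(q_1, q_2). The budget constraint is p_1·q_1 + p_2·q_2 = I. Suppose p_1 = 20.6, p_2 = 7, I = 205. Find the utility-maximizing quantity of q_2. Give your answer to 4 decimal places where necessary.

Here 20.6 + 7 = 27.6, giving q_2* = 7.4275.

q_2* = 7.4275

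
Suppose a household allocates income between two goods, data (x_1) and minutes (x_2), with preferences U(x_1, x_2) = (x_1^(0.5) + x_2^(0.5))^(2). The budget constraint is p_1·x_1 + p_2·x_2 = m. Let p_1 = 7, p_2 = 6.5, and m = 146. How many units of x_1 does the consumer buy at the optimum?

MRS = MU_x_1/MU_x_2 = (x_2/x_1)^(0.5). Set equal to p_1/p_2.
Solve for the ratio: x_2/x_1 = [p_1/p_2]^(2).
Substitute x_2 = (x_2/x_1)·x_1 into the budget: x_1* = m/(p_1 + p_2·(x_2/x_1)).
Numerically x_2/x_1 = 1.159763, so x_1* = 146/(7 + 6.5·1.159763) = 10.0423.

x_1* = 10.0423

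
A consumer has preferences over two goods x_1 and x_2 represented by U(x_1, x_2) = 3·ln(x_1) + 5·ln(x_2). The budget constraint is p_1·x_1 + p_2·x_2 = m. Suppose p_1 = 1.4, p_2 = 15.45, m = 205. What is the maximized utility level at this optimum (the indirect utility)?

V = 22.5941

Tangency: MRS = (3/5)·x_2/x_1 = p_1/p_2.
So 3·p_2·x_2 = 5·p_1·x_1; combined with the budget, a share 0.375 of income goes to x_1.
Demand: x_1*(p_1,p_2,m) = 0.375·m/p_1 and x_2* = 0.625·m/p_2.
At p_1=1.4, p_2=15.45, m=205: x_1* = 0.375·205/1.4 = 54.9107, x_2* = 8.2929.
Utility at the optimum: U(54.9107, 8.2929) = 22.5941.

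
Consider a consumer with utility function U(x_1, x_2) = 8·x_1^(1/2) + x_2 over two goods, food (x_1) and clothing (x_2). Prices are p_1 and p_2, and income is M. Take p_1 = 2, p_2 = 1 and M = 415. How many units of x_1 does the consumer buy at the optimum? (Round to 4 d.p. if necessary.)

Solve: √x_1 = 4·p_2/p_1, so x_1*(p_1,p_2) = (4·p_2/p_1)², and x_2* = (M − p_1·x_1*)/p_2.
Plugging in: x_1* = (4·1/2)² = 4.

x_1* = 4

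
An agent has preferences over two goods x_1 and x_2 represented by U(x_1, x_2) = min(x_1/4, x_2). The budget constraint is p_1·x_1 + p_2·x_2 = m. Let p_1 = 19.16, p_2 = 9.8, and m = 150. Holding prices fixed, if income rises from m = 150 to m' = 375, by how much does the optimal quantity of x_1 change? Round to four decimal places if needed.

Leontief preferences: the optimum is at the kink where x_1/4 = x_2/1, i.e. x_2 = (1/4)·x_1.
Budget: p_1·x_1 + p_2·(1/4)·x_1 = m, so (4·p_1 + p_2)·x_1 = 4·m.
Demand: x_1*(p_1,p_2,m) = 4·m/(4·p_1 + p_2), x_2* = m/(4·p_1 + p_2).
Here 4·19.16 + 9.8 = 86.44, giving x_1* = 6.9412.
At m' = 375: x_1* = 17.3531. Change: 17.3531 − 6.9412 = 10.4118.

Δx_1* = 10.4118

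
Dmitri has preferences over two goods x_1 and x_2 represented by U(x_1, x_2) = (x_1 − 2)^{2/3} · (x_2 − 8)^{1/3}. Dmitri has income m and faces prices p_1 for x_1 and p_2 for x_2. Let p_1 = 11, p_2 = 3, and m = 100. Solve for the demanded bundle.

MRS = 2·(x_2−8)/(x_1−2). Tangency with p_1/p_2 gives x_2−8 = (1/2)·(p_1/p_2)·(x_1−2).
After buying the subsistence bundle (2, 8), a share 2/3 of the remaining income goes to x_1: x_1* = 2 + 2/3·(m − 2p_1 − 8p_2)/p_1.
Discretionary income = 100 − 2·11 − 8·3 = 54; x_1* = 2 + 2/3·54/11 = 5.2727; x_2* = 8 + 1/3·54/3 = 14.

x_1* = 5.2727, x_2* = 14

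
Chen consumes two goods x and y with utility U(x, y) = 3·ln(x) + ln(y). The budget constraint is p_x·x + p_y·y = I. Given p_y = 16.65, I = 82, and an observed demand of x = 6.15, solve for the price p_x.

MU_x/MU_y = (3·y)/(x); tangency sets this equal to p_x/p_y.
Rearranging, p_y·y = (1/3)·p_x·x. Substituting into the budget gives p_x·x·(1 + (1/3)) = I.
Demand: x*(p_x,p_y,I) = 0.75·I/p_x and y* = 0.25·I/p_y.
Set x* = 6.15 in the demand function and solve for p_x: p_x = 10.

p_x = 10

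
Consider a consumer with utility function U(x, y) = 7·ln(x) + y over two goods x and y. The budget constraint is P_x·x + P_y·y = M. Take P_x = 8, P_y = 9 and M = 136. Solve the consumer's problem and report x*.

x* = 7.875

MU_x = 7/x, MU_y = 1. Tangency: 7/x = P_x/P_y.
So x*(P_x,P_y) = 7·P_y/P_x, independent of income; and y* = (M − 7·P_y)/P_y.
At the given prices: x* = 7·9/8 = 7.875.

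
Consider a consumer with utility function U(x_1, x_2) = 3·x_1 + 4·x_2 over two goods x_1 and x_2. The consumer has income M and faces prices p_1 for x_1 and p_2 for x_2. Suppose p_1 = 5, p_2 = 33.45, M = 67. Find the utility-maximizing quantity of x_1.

x_1* = 13.4

Linear utility — the consumer picks whichever good has higher MU/price: 3/5 = 0.6 vs 4/33.45 = 0.1196.
x_1 gives more utility per dollar, so spend all income on x_1: x_1* = M/p_1, x_2* = 0.
Numerically: x_1* = 13.4, x_2* = 0.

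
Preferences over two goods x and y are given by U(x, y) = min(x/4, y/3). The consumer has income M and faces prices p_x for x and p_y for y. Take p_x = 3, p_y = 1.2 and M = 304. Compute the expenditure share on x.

Leontief preferences: the optimum is at the kink where x/4 = y/3, i.e. y = (3/4)·x.
Budget: p_x·x + p_y·(3/4)·x = M, so (4·p_x + 3·p_y)·x = 4·M.
Demand: x*(p_x,p_y,M) = 4·M/(4·p_x + 3·p_y), y* = 3·M/(4·p_x + 3·p_y).
Here 4·3 + 3·1.2 = 15.6, giving x* = 77.9487 and y* = 58.4615.
Expenditure on x: 3·77.9487 = 233.8462; share = 0.7692.

share on x = 0.7692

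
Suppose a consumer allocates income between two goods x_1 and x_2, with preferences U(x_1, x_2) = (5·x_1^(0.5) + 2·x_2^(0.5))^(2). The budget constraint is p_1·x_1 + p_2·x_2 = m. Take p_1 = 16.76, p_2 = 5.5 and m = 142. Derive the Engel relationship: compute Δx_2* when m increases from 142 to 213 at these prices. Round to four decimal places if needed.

Δx_2* = 4.2311

MRS = MU_x_1/MU_x_2 = (5/2)·(x_2/x_1)^(0.5). Set equal to p_1/p_2.
Hence x_2/x_1 = ((2/5)·p_1/p_2)^(1/(0.5)), i.e. raised to the 2 power.
With the ratio pinned down, the budget gives x_1* = m/(p_1 + p_2·(x_2/x_1)) and x_2* = (x_2/x_1)·x_1*.
Numerically x_2/x_1 = 1.485739, so x_1* = 142/(16.76 + 5.5·1.485739) = 5.6956 and x_2* = 1.485739·5.6956 = 8.4622.
At m' = 213: x_2* = 12.6932. Change: 12.6932 − 8.4622 = 4.2311.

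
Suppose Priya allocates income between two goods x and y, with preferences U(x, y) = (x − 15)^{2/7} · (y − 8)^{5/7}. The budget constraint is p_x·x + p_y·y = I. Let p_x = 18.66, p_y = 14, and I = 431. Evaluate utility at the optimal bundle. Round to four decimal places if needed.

V = 1.4144

This is Cobb-Douglas in (x−15, y−8): tangency gives 2/7·p_y·(y−8) = 5/7·p_x·(x−15).
After buying the subsistence bundle (15, 8), a share 2/7 of the remaining income goes to x: x* = 15 + 2/7·(I − 15p_x − 8p_y)/p_x.
Discretionary income = 431 − 15·18.66 − 8·14 = 39.1; x* = 15 + 2/7·39.1/18.66 = 15.5987; y* = 8 + 5/7·39.1/14 = 9.9949.
Utility at the optimum: U(15.5987, 9.9949) = 1.4144.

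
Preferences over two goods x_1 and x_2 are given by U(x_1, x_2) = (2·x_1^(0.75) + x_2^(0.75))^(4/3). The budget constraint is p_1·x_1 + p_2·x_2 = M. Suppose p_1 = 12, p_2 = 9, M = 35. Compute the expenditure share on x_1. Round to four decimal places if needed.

MRS = MU_x_1/MU_x_2 = 2·(x_2/x_1)^(0.25). Set equal to p_1/p_2.
Hence x_2/x_1 = ((1/2)·p_1/p_2)^(1/(0.25)), i.e. raised to the 4 power.
With the ratio pinned down, the budget gives x_1* = M/(p_1 + p_2·(x_2/x_1)) and x_2* = (x_2/x_1)·x_1*.
Numerically x_2/x_1 = 0.197531, so x_1* = 35/(12 + 9·0.197531) = 2.5403 and x_2* = 0.197531·2.5403 = 0.5018.
Expenditure on x_1: 12·2.5403 = 30.4839; share = 0.871.

share on x_1 = 0.871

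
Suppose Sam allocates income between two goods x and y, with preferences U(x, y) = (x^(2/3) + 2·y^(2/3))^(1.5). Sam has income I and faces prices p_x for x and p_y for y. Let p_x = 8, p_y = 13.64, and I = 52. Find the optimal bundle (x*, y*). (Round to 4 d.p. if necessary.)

MRS = MU_x/MU_y = (1/2)·(y/x)^(1/3). Set equal to p_x/p_y.
Solve for the ratio: y/x = [2·p_x/p_y]^(3).
Substitute y = (y/x)·x into the budget: x* = I/(p_x + p_y·(y/x)).
Numerically y/x = 1.614049, so x* = 52/(8 + 13.64·1.614049) = 1.7324 and y* = 1.614049·1.7324 = 2.7962.

x* = 1.7324, y* = 2.7962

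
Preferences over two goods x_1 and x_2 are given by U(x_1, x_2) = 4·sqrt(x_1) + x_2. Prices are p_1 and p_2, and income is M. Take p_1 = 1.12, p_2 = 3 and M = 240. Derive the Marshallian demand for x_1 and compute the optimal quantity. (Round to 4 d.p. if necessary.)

Utility is quasi-linear in x_2; the FOC for x_1 is 2/√x_1 = p_1/p_2.
Thus x_1* = (2·p_2/p_1)² — independent of M — with the rest of income spent on x_2.
Plugging in: x_1* = (2·3/1.12)² = 28.699.

x_1* = 28.699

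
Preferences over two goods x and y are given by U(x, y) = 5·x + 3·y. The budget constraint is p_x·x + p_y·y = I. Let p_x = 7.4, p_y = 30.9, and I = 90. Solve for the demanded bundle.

x* = 12.1622, y* = 0

Linear utility — the consumer picks whichever good has higher MU/price: 5/7.4 = 0.6757 vs 3/30.9 = 0.0971.
x gives more utility per dollar, so spend all income on x: x* = I/p_x, y* = 0.
Numerically: x* = 12.1622, y* = 0.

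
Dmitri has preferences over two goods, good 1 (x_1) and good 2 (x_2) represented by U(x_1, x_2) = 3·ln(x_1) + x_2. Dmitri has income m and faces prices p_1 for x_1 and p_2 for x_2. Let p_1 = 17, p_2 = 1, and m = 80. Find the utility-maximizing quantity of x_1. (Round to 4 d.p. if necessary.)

So x_1*(p_1,p_2) = 3·p_2/p_1, independent of income; and x_2* = (m − 3·p_2)/p_2.
At the given prices: x_1* = 3·1/17 = 0.1765.

x_1* = 0.1765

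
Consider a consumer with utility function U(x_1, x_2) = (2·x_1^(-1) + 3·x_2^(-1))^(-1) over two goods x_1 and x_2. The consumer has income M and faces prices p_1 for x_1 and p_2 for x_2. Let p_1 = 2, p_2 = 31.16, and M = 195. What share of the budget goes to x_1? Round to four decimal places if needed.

share on x_1 = 0.1714

MRS = MU_x_1/MU_x_2 = (2/3)·(x_2/x_1)^(2). Set equal to p_1/p_2.
Hence x_2/x_1 = ((3/2)·p_1/p_2)^(1/(2)), i.e. raised to the 0.5 power.
With the ratio pinned down, the budget gives x_1* = M/(p_1 + p_2·(x_2/x_1)) and x_2* = (x_2/x_1)·x_1*.
Numerically x_2/x_1 = 0.310286, so x_1* = 195/(2 + 31.16·0.310286) = 16.7117 and x_2* = 0.310286·16.7117 = 5.1854.
Expenditure on x_1: 2·16.7117 = 33.4233; share = 0.1714.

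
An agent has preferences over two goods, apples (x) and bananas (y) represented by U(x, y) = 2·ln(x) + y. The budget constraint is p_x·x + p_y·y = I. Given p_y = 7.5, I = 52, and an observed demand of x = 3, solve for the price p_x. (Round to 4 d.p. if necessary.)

Set MRS = p_x/p_y: (2/x)/1 = p_x/p_y.
So x*(p_x,p_y) = 2·p_y/p_x, independent of income; and y* = (I − 2·p_y)/p_y.
Set x* = 3 in the demand function and solve for p_x: p_x = 5.

p_x = 5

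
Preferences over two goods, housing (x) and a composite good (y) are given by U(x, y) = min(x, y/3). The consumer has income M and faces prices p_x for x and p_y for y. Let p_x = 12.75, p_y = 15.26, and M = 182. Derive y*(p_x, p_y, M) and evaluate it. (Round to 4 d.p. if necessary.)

With perfect complements, no substitution: consume in ratio x:y = 1:3.
Budget: p_x·x + p_y·3·x = M, so (p_x + 3·p_y)·x = M.
Demand: x*(p_x,p_y,M) = M/(p_x + 3·p_y), y* = 3·M/(p_x + 3·p_y).
Here 12.75 + 3·15.26 = 58.53, giving y* = 9.3285.

y* = 9.3285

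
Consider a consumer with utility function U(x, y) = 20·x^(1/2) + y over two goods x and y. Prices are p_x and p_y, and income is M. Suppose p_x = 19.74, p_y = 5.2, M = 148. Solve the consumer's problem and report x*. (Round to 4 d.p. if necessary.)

x* = 6.9392

Plugging in: x* = (10·5.2/19.74)² = 6.9392.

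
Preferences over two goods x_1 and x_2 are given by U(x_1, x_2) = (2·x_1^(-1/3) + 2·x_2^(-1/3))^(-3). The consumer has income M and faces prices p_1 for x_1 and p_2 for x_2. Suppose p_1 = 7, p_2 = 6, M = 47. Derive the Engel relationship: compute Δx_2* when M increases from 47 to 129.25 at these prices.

With the ratio pinned down, the budget gives x_1* = M/(p_1 + p_2·(x_2/x_1)) and x_2* = (x_2/x_1)·x_1*.
Numerically x_2/x_1 = 1.122561, so x_1* = 47/(7 + 6·1.122561) = 3.4218 and x_2* = 1.122561·3.4218 = 3.8412.
At M' = 129.25: x_2* = 10.5633. Change: 10.5633 − 3.8412 = 6.7221.

Δx_2* = 6.7221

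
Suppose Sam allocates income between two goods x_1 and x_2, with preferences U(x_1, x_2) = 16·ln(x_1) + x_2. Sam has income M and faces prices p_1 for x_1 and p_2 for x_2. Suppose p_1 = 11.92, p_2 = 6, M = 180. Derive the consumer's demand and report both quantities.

MU_x_1 = 16/x_1, MU_x_2 = 1. Tangency: 16/x_1 = p_1/p_2.
So x_1*(p_1,p_2) = 16·p_2/p_1, independent of income; and x_2* = (M − 16·p_2)/p_2.
At the given prices: x_1* = 16·6/11.92 = 8.0537, and x_2* = 14.

x_1* = 8.0537, x_2* = 14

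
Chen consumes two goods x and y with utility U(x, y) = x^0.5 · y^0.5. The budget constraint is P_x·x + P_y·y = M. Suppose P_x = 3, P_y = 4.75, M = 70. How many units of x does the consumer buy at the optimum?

x* = 11.6667

MU_x/MU_y = (0.5·y)/(0.5·x); tangency sets this equal to P_x/P_y.
Rearranging, P_y·y = P_x·x. Substituting into the budget gives P_x·x·(1 + 1) = M.
Demand: x*(P_x,P_y,M) = 0.5·M/P_x and y* = 0.5·M/P_y.
At P_x=3, P_y=4.75, M=70: x* = 0.5·70/3 = 11.6667.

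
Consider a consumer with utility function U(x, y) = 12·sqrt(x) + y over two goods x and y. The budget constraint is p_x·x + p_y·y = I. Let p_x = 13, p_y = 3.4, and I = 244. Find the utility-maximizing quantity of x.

x* = 2.4625

Thus x* = (6·p_y/p_x)² — independent of I — with the rest of income spent on y.
Plugging in: x* = (6·3.4/13)² = 2.4625.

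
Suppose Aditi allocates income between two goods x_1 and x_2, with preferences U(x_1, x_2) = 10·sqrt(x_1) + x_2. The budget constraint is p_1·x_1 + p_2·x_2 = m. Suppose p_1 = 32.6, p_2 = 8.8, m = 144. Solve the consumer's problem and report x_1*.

x_1* = 1.8217

Utility is quasi-linear in x_2; the FOC for x_1 is 5/√x_1 = p_1/p_2.
Thus x_1* = (5·p_2/p_1)² — independent of m — with the rest of income spent on x_2.
Plugging in: x_1* = (5·8.8/32.6)² = 1.8217.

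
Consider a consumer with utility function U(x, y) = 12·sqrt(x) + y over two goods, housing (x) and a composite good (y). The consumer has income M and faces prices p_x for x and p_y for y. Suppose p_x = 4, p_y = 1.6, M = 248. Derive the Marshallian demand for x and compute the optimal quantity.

Set MRS = p_x/p_y: 6·x^(−1/2) = p_x/p_y.
Thus x* = (6·p_y/p_x)² — independent of M — with the rest of income spent on y.
Plugging in: x* = (6·1.6/4)² = 5.76.

x* = 5.76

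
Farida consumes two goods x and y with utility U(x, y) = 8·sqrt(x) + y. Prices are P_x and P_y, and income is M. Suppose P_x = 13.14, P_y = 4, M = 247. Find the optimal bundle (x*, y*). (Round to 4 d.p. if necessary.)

Utility is quasi-linear in y; the FOC for x is 4/√x = P_x/P_y.
Solve: √x = 4·P_y/P_x, so x*(P_x,P_y) = (4·P_y/P_x)², and y* = (M − P_x·x*)/P_y.
Plugging in: x* = (4·4/13.14)² = 1.4827, y* = 56.8794.

x* = 1.4827, y* = 56.8794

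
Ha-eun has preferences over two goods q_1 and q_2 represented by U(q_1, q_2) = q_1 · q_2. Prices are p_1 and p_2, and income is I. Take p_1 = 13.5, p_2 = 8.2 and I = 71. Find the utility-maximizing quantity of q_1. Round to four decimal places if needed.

q_1* = 2.6296

Demand: q_1*(p_1,p_2,I) = 0.5·I/p_1 and q_2* = 0.5·I/p_2.
At p_1=13.5, p_2=8.2, I=71: q_1* = 0.5·71/13.5 = 2.6296.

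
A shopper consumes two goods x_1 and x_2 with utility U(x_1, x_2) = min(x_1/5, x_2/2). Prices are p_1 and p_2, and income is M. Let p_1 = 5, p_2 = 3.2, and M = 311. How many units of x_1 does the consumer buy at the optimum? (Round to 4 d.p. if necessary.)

With perfect complements, no substitution: consume in ratio x_1:x_2 = 5:2.
Budget: p_1·x_1 + p_2·(2/5)·x_1 = M, so (5·p_1 + 2·p_2)·x_1 = 5·M.
Demand: x_1*(p_1,p_2,M) = 5·M/(5·p_1 + 2·p_2), x_2* = 2·M/(5·p_1 + 2·p_2).
Here 5·5 + 2·3.2 = 31.4, giving x_1* = 49.5223.

x_1* = 49.5223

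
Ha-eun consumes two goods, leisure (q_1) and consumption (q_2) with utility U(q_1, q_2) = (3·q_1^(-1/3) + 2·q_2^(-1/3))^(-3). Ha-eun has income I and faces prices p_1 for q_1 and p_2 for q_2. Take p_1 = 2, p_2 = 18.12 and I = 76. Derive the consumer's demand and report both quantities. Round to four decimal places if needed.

q_1* = 16.6666, q_2* = 2.3547

From the CES first-order condition, (3/2)·(q_2/q_1)^(4/3) = p_1/p_2.
Solve for the ratio: q_2/q_1 = [(2/3)·p_1/p_2]^(0.75).
With the ratio pinned down, the budget gives q_1* = I/(p_1 + p_2·(q_2/q_1)) and q_2* = (q_2/q_1)·q_1*.
Numerically q_2/q_1 = 0.141282, so q_1* = 76/(2 + 18.12·0.141282) = 16.6666 and q_2* = 0.141282·16.6666 = 2.3547.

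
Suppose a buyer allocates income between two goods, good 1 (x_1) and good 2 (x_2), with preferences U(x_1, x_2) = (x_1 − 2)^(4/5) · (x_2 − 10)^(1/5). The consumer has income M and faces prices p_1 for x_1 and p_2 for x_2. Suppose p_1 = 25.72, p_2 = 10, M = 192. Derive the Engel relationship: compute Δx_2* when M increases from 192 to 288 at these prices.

This is Cobb-Douglas in (x_1−2, x_2−10): tangency gives 0.8·p_2·(x_2−10) = 0.2·p_1·(x_1−2).
Substituting into the budget: x_1* = 2 + 0.8·(M − 2·p_1 − 10·p_2)/p_1, and x_2* = 10 + 0.2·(…)/p_2.
Discretionary income = 192 − 2·25.72 − 10·10 = 40.56; x_2* = 10 + 0.2·40.56/10 = 10.8112.
At M' = 288: x_2* = 12.7312. Change: 12.7312 − 10.8112 = 1.92.

Δx_2* = 1.92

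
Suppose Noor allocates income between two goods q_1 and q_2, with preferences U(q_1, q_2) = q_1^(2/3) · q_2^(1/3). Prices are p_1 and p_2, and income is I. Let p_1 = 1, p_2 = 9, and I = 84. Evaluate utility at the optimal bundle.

V = 21.368

Demand: q_1*(p_1,p_2,I) = 2/3·I/p_1 and q_2* = 1/3·I/p_2.
At p_1=1, p_2=9, I=84: q_1* = 2/3·84/1 = 56, q_2* = 3.1111.
Utility at the optimum: U(56, 3.1111) = 21.368.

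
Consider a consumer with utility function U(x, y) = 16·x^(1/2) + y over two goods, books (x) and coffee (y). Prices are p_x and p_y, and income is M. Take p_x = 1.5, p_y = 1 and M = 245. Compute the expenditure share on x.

share on x = 0.1741

Utility is quasi-linear in y; the FOC for x is 8/√x = p_x/p_y.
Thus x* = (8·p_y/p_x)² — independent of M — with the rest of income spent on y.
Plugging in: x* = (8·1/1.5)² = 28.4444, y* = 202.3333.
Expenditure on x: 1.5·28.4444 = 42.6667; share = 0.1741.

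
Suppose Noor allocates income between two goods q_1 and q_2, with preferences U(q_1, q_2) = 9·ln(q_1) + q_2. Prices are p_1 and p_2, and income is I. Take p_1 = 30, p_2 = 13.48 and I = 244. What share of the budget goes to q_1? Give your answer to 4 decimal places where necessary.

share on q_1 = 0.4972

Set MRS = p_1/p_2: (9/q_1)/1 = p_1/p_2.
So q_1*(p_1,p_2) = 9·p_2/p_1, independent of income; and q_2* = (I − 9·p_2)/p_2.
At the given prices: q_1* = 9·13.48/30 = 4.044, and q_2* = 9.1009.
Expenditure on q_1: 30·4.044 = 121.32; share = 0.4972.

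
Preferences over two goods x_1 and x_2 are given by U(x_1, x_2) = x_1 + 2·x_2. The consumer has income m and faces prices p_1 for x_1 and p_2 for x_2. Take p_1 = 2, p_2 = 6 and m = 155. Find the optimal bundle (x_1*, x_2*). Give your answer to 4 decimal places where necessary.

x_1* = 77.5, x_2* = 0

Numerically: x_1* = 77.5, x_2* = 0.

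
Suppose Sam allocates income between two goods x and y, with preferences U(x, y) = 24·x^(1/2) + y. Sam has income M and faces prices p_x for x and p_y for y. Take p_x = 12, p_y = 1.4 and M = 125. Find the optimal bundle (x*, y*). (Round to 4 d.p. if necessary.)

x* = 1.96, y* = 72.4857

Plugging in: x* = (12·1.4/12)² = 1.96, y* = 72.4857.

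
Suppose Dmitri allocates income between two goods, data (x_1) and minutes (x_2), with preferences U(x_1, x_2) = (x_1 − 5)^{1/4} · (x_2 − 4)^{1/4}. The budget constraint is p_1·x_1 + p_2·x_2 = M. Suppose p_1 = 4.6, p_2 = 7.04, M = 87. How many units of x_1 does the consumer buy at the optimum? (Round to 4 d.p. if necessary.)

x_1* = 8.8957

This is Cobb-Douglas in (x_1−5, x_2−4): tangency gives 0.25·p_2·(x_2−4) = 0.25·p_1·(x_1−5).
Substituting into the budget: x_1* = 5 + 0.5·(M − 5·p_1 − 4·p_2)/p_1, and x_2* = 4 + 0.5·(…)/p_2.
Discretionary income = 87 − 5·4.6 − 4·7.04 = 35.84; x_1* = 5 + 0.5·35.84/4.6 = 8.8957.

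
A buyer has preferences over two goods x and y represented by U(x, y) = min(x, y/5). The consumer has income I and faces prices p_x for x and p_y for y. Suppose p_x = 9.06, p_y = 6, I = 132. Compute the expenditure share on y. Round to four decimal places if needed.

With perfect complements, no substitution: consume in ratio x:y = 1:5.
Budget: p_x·x + p_y·5·x = I, so (p_x + 5·p_y)·x = I.
Demand: x*(p_x,p_y,I) = I/(p_x + 5·p_y), y* = 5·I/(p_x + 5·p_y).
Here 9.06 + 5·6 = 39.06, giving x* = 3.3794 and y* = 16.8971.
Expenditure on y: 6·16.8971 = 101.3825; share = 0.768.

share on y = 0.768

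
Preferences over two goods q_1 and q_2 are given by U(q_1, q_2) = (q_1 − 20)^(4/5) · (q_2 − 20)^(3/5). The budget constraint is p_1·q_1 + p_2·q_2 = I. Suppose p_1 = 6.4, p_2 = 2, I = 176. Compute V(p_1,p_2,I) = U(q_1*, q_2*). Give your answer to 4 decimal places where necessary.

V = 1.0557

This is Cobb-Douglas in (q_1−20, q_2−20): tangency gives 0.8·p_2·(q_2−20) = 0.6·p_1·(q_1−20).
After buying the subsistence bundle (20, 20), a share 4/7 of the remaining income goes to q_1: q_1* = 20 + 4/7·(I − 20p_1 − 20p_2)/p_1.
Discretionary income = 176 − 20·6.4 − 20·2 = 8; q_1* = 20 + 4/7·8/6.4 = 20.7143; q_2* = 20 + 3/7·8/2 = 21.7143.
Utility at the optimum: U(20.7143, 21.7143) = 1.0557.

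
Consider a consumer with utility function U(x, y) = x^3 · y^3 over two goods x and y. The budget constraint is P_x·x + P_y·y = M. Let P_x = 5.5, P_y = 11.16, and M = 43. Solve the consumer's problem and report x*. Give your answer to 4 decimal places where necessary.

x* = 3.9091

MU_x/MU_y = (3·y)/(3·x); tangency sets this equal to P_x/P_y.
So 3·P_y·y = 3·P_x·x; combined with the budget, a share 0.5 of income goes to x.
Demand: x*(P_x,P_y,M) = 0.5·M/P_x and y* = 0.5·M/P_y.
At P_x=5.5, P_y=11.16, M=43: x* = 0.5·43/5.5 = 3.9091.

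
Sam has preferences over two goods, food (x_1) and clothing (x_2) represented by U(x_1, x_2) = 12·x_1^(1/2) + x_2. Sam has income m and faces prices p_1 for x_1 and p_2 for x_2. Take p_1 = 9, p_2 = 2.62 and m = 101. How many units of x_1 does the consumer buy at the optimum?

Thus x_1* = (6·p_2/p_1)² — independent of m — with the rest of income spent on x_2.
Plugging in: x_1* = (6·2.62/9)² = 3.0508.

x_1* = 3.0508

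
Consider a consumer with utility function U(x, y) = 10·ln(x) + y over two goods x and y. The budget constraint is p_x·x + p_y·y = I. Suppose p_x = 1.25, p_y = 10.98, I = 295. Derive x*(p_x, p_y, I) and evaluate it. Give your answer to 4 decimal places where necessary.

x* = 87.84

MU_x = 10/x, MU_y = 1. Tangency: 10/x = p_x/p_y.
So x*(p_x,p_y) = 10·p_y/p_x, independent of income; and y* = (I − 10·p_y)/p_y.
At the given prices: x* = 10·10.98/1.25 = 87.84.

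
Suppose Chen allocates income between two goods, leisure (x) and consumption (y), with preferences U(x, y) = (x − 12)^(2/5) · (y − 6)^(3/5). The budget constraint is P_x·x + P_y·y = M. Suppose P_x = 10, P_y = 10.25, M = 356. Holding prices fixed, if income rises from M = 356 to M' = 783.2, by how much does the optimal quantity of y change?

Δy* = 25.0068

This is Cobb-Douglas in (x−12, y−6): tangency gives 0.4·P_y·(y−6) = 0.6·P_x·(x−12).
After buying the subsistence bundle (12, 6), a share 0.4 of the remaining income goes to x: x* = 12 + 0.4·(M − 12P_x − 6P_y)/P_x.
Discretionary income = 356 − 12·10 − 6·10.25 = 174.5; y* = 6 + 0.6·174.5/10.25 = 16.2146.
At M' = 783.2: y* = 41.2215. Change: 41.2215 − 16.2146 = 25.0068.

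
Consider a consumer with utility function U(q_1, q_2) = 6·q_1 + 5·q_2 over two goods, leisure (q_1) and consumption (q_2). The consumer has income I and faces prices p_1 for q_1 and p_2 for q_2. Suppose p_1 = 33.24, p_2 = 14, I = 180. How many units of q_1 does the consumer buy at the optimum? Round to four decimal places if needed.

q_1* = 0

Linear utility — the consumer picks whichever good has higher MU/price: 6/33.24 = 0.1805 vs 5/14 = 0.3571.
q_2 gives more utility per dollar, so spend all income on q_2: q_2* = I/p_2, q_1* = 0.
Numerically: q_1* = 0, q_2* = 12.8571.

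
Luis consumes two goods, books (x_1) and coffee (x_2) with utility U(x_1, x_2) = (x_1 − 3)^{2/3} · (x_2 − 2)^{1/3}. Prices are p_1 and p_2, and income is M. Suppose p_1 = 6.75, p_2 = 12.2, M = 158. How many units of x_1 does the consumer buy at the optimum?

Let x_1' = x_1−3, x_2' = x_2−2. MRS = 2·x_2'/x_1' = p_1/p_2.
After buying the subsistence bundle (3, 2), a share 2/3 of the remaining income goes to x_1: x_1* = 3 + 2/3·(M − 3p_1 − 2p_2)/p_1.
Discretionary income = 158 − 3·6.75 − 2·12.2 = 113.35; x_1* = 3 + 2/3·113.35/6.75 = 14.1951.

x_1* = 14.1951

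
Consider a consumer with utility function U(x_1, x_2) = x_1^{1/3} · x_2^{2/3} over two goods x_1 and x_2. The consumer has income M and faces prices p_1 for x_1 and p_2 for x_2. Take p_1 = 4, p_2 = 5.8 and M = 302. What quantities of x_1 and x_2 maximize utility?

x_1* = 25.1667, x_2* = 34.7126

MU_x_1/MU_x_2 = (1/3·x_2)/(2/3·x_1); tangency sets this equal to p_1/p_2.
Rearranging, p_2·x_2 = 2·p_1·x_1. Substituting into the budget gives p_1·x_1·(1 + 2) = M.
Demand: x_1*(p_1,p_2,M) = 1/3·M/p_1 and x_2* = 2/3·M/p_2.
At p_1=4, p_2=5.8, M=302: x_1* = 1/3·302/4 = 25.1667, x_2* = 34.7126.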